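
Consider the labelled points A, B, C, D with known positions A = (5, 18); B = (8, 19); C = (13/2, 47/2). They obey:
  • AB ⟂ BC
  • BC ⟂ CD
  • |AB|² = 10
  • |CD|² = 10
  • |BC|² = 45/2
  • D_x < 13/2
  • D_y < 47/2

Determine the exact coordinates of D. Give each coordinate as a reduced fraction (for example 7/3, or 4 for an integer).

1. D_x = 7/2  [[BC ⟂ CD ⇒ -3/2x+9/2y-96=0] ∩ [|D−(13/2, 47/2)|²=10]]
2. D_y = 45/2  [[BC ⟂ CD ⇒ -3/2x+9/2y-96=0] ∩ [|D−(13/2, 47/2)|²=10]]
   so D = (7/2, 45/2)

D = (7/2, 45/2)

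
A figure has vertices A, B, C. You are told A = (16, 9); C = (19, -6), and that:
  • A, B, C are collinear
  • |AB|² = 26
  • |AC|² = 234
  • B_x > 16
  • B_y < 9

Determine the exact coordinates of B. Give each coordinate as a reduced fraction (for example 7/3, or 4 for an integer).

B = (17, 4)

1. B_x = 17  [[A, B, C are collinear ⇒ -15x-3y+267=0] ∩ [|B−(16, 9)|²=26]]
2. B_y = 4  [[A, B, C are collinear ⇒ -15x-3y+267=0] ∩ [|B−(16, 9)|²=26]]
   so B = (17, 4)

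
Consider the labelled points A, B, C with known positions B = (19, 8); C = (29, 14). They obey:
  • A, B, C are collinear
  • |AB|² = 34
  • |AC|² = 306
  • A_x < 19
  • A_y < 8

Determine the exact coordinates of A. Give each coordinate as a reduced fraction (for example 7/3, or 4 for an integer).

A = (14, 5)

1. A_x = 14  [[A, B, C are collinear ⇒ -6x+10y+34=0] ∩ [|A−(19, 8)|²=34]]
2. A_y = 5  [[A, B, C are collinear ⇒ -6x+10y+34=0] ∩ [|A−(19, 8)|²=34]]
   so A = (14, 5)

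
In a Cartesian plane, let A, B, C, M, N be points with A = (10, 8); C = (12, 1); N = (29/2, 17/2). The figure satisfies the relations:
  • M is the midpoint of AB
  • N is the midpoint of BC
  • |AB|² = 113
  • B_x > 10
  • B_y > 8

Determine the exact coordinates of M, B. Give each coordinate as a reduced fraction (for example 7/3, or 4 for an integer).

1. B_x = 17  [B = 2·N−C = 2·(29/2, 17/2)−(12, 1)]
2. B_y = 16  [B = 2·N−C = 2·(29/2, 17/2)−(12, 1)]
   so B = (17, 16)
3. M_x = 27/2  [2·M = A+B = (10, 8)+(17, 16)]
4. M_y = 12  [2·M = A+B = (10, 8)+(17, 16)]
   so M = (27/2, 12)

M = (27/2, 12)
B = (17, 16)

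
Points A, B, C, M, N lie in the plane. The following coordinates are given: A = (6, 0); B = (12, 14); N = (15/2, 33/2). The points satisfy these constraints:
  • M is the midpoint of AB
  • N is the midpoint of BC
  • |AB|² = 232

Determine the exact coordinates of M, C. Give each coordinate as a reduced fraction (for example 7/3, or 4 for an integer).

1. M_x = 9  [2·M = A+B = (6, 0)+(12, 14)]
2. M_y = 7  [2·M = A+B = (6, 0)+(12, 14)]
   so M = (9, 7)
3. C_x = 3  [C = 2·N−B = 2·(15/2, 33/2)−(12, 14)]
4. C_y = 19  [C = 2·N−B = 2·(15/2, 33/2)−(12, 14)]
   so C = (3, 19)

M = (9, 7)
C = (3, 19)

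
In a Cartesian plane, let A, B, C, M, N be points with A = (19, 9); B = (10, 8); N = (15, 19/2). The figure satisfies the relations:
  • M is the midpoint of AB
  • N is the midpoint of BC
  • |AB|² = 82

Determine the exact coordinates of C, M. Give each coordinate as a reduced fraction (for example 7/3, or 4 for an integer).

1. M_x = 29/2  [2·M = A+B = (19, 9)+(10, 8)]
2. M_y = 17/2  [2·M = A+B = (19, 9)+(10, 8)]
   so M = (29/2, 17/2)
3. C_x = 20  [C = 2·N−B = 2·(15, 19/2)−(10, 8)]
4. C_y = 11  [C = 2·N−B = 2·(15, 19/2)−(10, 8)]
   so C = (20, 11)

C = (20, 11)
M = (29/2, 17/2)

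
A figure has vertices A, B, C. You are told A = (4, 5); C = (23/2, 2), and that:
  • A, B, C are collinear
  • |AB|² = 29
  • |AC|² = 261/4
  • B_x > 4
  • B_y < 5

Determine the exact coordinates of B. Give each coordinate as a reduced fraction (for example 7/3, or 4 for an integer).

B = (9, 3)

1. B_x = 9  [[A, B, C are collinear ⇒ -3x-15/2y+99/2=0] ∩ [|B−(4, 5)|²=29]]
2. B_y = 3  [[A, B, C are collinear ⇒ -3x-15/2y+99/2=0] ∩ [|B−(4, 5)|²=29]]
   so B = (9, 3)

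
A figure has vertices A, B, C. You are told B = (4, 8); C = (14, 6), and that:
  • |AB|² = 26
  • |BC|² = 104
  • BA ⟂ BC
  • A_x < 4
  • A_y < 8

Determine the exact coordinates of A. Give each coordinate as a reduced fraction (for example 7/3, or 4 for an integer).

1. A_x = 3  [[BA ⟂ BC ⇒ 10x-2y-24=0] ∩ [|A−(4, 8)|²=26]]
2. A_y = 3  [[BA ⟂ BC ⇒ 10x-2y-24=0] ∩ [|A−(4, 8)|²=26]]
   so A = (3, 3)

A = (3, 3)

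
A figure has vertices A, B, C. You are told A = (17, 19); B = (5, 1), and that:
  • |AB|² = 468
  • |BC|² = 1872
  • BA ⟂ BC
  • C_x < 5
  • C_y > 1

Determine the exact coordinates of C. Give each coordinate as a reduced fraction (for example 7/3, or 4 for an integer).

1. C_x = -31  [[BA ⟂ BC ⇒ 12x+18y-78=0] ∩ [|C−(5, 1)|²=1872]]
2. C_y = 25  [[BA ⟂ BC ⇒ 12x+18y-78=0] ∩ [|C−(5, 1)|²=1872]]
   so C = (-31, 25)

C = (-31, 25)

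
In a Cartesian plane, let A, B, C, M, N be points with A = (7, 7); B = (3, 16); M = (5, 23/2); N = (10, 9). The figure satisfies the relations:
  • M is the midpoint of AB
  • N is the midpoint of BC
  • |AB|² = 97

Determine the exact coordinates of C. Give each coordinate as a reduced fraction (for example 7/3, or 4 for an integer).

C = (17, 2)

1. C_x = 17  [C = 2·N−B = 2·(10, 9)−(3, 16)]
2. C_y = 2  [C = 2·N−B = 2·(10, 9)−(3, 16)]
   so C = (17, 2)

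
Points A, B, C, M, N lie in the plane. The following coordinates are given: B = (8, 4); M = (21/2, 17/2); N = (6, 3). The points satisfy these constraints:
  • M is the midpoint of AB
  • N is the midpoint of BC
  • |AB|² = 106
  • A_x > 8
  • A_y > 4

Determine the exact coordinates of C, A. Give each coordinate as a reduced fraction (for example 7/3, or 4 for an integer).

1. A_x = 13  [A = 2·M−B = 2·(21/2, 17/2)−(8, 4)]
2. A_y = 13  [A = 2·M−B = 2·(21/2, 17/2)−(8, 4)]
   so A = (13, 13)
3. C_x = 4  [C = 2·N−B = 2·(6, 3)−(8, 4)]
4. C_y = 2  [C = 2·N−B = 2·(6, 3)−(8, 4)]
   so C = (4, 2)

C = (4, 2)
A = (13, 13)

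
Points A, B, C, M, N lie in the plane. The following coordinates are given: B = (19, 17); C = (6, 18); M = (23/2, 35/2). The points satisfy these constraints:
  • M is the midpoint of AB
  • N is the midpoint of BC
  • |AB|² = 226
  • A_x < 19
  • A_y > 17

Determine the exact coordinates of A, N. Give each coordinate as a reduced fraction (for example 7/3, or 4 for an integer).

A = (4, 18)
N = (25/2, 35/2)

1. A_x = 4  [A = 2·M−B = 2·(23/2, 35/2)−(19, 17)]
2. A_y = 18  [A = 2·M−B = 2·(23/2, 35/2)−(19, 17)]
   so A = (4, 18)
3. N_x = 25/2  [2·N = B+C = (19, 17)+(6, 18)]
4. N_y = 35/2  [2·N = B+C = (19, 17)+(6, 18)]
   so N = (25/2, 35/2)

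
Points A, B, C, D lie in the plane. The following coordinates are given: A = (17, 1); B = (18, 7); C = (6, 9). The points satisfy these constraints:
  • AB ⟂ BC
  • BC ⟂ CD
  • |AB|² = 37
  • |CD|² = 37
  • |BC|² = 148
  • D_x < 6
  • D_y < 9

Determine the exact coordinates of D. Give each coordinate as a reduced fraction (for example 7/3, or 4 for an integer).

1. D_x = 5  [[BC ⟂ CD ⇒ -12x+2y+54=0] ∩ [|D−(6, 9)|²=37]]
2. D_y = 3  [[BC ⟂ CD ⇒ -12x+2y+54=0] ∩ [|D−(6, 9)|²=37]]
   so D = (5, 3)

D = (5, 3)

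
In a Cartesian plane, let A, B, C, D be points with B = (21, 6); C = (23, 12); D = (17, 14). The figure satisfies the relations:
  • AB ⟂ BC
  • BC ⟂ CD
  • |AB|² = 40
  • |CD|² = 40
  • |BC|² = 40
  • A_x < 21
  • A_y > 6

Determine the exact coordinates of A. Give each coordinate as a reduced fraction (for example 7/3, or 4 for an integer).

1. A_x = 15  [[AB ⟂ BC ⇒ -2x-6y+78=0] ∩ [|A−(21, 6)|²=40]]
2. A_y = 8  [[AB ⟂ BC ⇒ -2x-6y+78=0] ∩ [|A−(21, 6)|²=40]]
   so A = (15, 8)

A = (15, 8)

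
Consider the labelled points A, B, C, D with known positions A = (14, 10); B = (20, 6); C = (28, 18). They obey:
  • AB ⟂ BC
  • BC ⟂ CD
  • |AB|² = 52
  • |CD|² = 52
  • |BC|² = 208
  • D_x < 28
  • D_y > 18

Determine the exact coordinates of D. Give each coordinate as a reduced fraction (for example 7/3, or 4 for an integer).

1. D_x = 22  [[BC ⟂ CD ⇒ 8x+12y-440=0] ∩ [|D−(28, 18)|²=52]]
2. D_y = 22  [[BC ⟂ CD ⇒ 8x+12y-440=0] ∩ [|D−(28, 18)|²=52]]
   so D = (22, 22)

D = (22, 22)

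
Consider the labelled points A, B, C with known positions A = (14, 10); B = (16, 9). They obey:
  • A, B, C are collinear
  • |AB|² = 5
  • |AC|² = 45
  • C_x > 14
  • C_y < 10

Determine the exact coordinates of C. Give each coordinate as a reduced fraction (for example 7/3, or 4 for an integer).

1. C_x = 20  [[A, B, C are collinear ⇒ 1x+2y-34=0] ∩ [|C−(14, 10)|²=45]]
2. C_y = 7  [[A, B, C are collinear ⇒ 1x+2y-34=0] ∩ [|C−(14, 10)|²=45]]
   so C = (20, 7)

C = (20, 7)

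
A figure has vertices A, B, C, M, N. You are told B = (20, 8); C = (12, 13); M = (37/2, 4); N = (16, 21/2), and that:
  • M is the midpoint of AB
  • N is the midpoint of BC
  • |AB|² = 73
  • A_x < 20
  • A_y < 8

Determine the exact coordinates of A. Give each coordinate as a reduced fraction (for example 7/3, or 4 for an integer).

1. A_x = 17  [A = 2·M−B = 2·(37/2, 4)−(20, 8)]
2. A_y = 0  [A = 2·M−B = 2·(37/2, 4)−(20, 8)]
   so A = (17, 0)

A = (17, 0)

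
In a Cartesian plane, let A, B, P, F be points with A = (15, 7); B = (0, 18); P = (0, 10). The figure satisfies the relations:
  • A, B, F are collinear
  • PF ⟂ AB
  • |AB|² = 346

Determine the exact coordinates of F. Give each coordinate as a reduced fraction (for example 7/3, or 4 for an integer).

1. F_x = 660/173  [[A, B, F are collinear ⇒ -11x-15y+270=0] ∩ [PF ⟂ AB ⇒ -15x+11y-110=0]]
2. F_y = 2630/173  [[A, B, F are collinear ⇒ -11x-15y+270=0] ∩ [PF ⟂ AB ⇒ -15x+11y-110=0]]
   so F = (660/173, 2630/173)

F = (660/173, 2630/173)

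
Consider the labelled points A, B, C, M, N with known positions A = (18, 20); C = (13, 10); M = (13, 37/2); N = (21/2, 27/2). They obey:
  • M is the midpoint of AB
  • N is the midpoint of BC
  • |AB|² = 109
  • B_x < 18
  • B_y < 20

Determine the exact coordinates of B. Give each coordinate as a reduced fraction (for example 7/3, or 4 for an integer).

1. B_x = 8  [B = 2·M−A = 2·(13, 37/2)−(18, 20)]
2. B_y = 17  [B = 2·M−A = 2·(13, 37/2)−(18, 20)]
   so B = (8, 17)

B = (8, 17)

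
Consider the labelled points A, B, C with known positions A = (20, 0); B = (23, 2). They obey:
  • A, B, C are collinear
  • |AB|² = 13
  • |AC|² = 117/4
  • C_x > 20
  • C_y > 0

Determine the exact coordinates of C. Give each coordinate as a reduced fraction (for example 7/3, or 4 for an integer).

C = (49/2, 3)

1. C_x = 49/2  [[A, B, C are collinear ⇒ -2x+3y+40=0] ∩ [|C−(20, 0)|²=117/4]]
2. C_y = 3  [[A, B, C are collinear ⇒ -2x+3y+40=0] ∩ [|C−(20, 0)|²=117/4]]
   so C = (49/2, 3)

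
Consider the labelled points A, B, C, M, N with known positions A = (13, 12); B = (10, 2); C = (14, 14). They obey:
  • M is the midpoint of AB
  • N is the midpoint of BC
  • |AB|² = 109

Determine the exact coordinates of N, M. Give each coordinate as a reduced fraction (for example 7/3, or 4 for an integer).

N = (12, 8)
M = (23/2, 7)

1. M_x = 23/2  [2·M = A+B = (13, 12)+(10, 2)]
2. M_y = 7  [2·M = A+B = (13, 12)+(10, 2)]
   so M = (23/2, 7)
3. N_x = 12  [2·N = B+C = (10, 2)+(14, 14)]
4. N_y = 8  [2·N = B+C = (10, 2)+(14, 14)]
   so N = (12, 8)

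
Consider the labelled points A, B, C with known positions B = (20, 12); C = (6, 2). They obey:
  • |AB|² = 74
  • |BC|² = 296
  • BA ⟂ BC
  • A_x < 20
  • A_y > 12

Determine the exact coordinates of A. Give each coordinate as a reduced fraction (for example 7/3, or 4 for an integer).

1. A_x = 15  [[BA ⟂ BC ⇒ -14x-10y+400=0] ∩ [|A−(20, 12)|²=74]]
2. A_y = 19  [[BA ⟂ BC ⇒ -14x-10y+400=0] ∩ [|A−(20, 12)|²=74]]
   so A = (15, 19)

A = (15, 19)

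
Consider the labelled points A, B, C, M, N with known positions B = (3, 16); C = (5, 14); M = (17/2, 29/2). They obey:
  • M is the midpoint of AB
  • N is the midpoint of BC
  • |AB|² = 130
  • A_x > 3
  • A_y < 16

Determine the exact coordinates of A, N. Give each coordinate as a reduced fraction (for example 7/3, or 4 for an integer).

1. A_x = 14  [A = 2·M−B = 2·(17/2, 29/2)−(3, 16)]
2. A_y = 13  [A = 2·M−B = 2·(17/2, 29/2)−(3, 16)]
   so A = (14, 13)
3. N_x = 4  [2·N = B+C = (3, 16)+(5, 14)]
4. N_y = 15  [2·N = B+C = (3, 16)+(5, 14)]
   so N = (4, 15)

A = (14, 13)
N = (4, 15)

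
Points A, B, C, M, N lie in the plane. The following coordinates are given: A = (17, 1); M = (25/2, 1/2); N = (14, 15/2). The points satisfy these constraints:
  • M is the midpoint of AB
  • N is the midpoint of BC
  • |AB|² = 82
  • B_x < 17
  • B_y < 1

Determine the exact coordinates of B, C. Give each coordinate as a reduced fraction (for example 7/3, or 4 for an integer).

B = (8, 0)
C = (20, 15)

1. B_x = 8  [B = 2·M−A = 2·(25/2, 1/2)−(17, 1)]
2. B_y = 0  [B = 2·M−A = 2·(25/2, 1/2)−(17, 1)]
   so B = (8, 0)
3. C_x = 20  [C = 2·N−B = 2·(14, 15/2)−(8, 0)]
4. C_y = 15  [C = 2·N−B = 2·(14, 15/2)−(8, 0)]
   so C = (20, 15)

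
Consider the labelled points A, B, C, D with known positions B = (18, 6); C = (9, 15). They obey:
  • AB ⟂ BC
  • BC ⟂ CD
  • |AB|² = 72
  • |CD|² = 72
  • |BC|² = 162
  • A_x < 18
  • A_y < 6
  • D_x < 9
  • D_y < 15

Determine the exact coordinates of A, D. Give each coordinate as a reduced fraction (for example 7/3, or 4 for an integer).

1. A_x = 12  [[AB ⟂ BC ⇒ 9x-9y-108=0] ∩ [|A−(18, 6)|²=72]]
2. A_y = 0  [[AB ⟂ BC ⇒ 9x-9y-108=0] ∩ [|A−(18, 6)|²=72]]
   so A = (12, 0)
3. D_x = 3  [[BC ⟂ CD ⇒ -9x+9y-54=0] ∩ [|D−(9, 15)|²=72]]
4. D_y = 9  [[BC ⟂ CD ⇒ -9x+9y-54=0] ∩ [|D−(9, 15)|²=72]]
   so D = (3, 9)

A = (12, 0)
D = (3, 9)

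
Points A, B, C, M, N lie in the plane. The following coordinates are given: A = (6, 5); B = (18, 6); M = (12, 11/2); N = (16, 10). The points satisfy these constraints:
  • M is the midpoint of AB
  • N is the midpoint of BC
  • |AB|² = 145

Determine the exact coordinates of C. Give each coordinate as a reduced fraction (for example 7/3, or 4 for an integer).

1. C_x = 14  [C = 2·N−B = 2·(16, 10)−(18, 6)]
2. C_y = 14  [C = 2·N−B = 2·(16, 10)−(18, 6)]
   so C = (14, 14)

C = (14, 14)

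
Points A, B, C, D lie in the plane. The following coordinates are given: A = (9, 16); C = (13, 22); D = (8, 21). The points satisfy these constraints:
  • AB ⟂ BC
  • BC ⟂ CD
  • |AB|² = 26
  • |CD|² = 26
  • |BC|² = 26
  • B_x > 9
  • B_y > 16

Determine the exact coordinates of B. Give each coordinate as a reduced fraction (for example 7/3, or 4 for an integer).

1. B_x = 14  [[BC ⟂ CD ⇒ 5x+1y-87=0] ∩ [|B−(9, 16)|²=26]]
2. B_y = 17  [[BC ⟂ CD ⇒ 5x+1y-87=0] ∩ [|B−(9, 16)|²=26]]
   so B = (14, 17)

B = (14, 17)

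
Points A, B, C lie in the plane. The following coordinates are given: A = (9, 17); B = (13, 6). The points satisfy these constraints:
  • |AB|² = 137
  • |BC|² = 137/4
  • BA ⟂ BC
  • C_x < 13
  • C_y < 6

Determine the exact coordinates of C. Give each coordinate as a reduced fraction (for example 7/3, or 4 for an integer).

C = (15/2, 4)

1. C_x = 15/2  [[BA ⟂ BC ⇒ -4x+11y-14=0] ∩ [|C−(13, 6)|²=137/4]]
2. C_y = 4  [[BA ⟂ BC ⇒ -4x+11y-14=0] ∩ [|C−(13, 6)|²=137/4]]
   so C = (15/2, 4)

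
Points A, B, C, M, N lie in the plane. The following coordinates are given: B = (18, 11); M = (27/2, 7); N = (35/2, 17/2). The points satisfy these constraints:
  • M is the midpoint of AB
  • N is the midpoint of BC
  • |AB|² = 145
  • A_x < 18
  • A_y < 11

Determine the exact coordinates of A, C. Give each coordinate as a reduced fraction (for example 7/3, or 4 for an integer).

A = (9, 3)
C = (17, 6)

1. A_x = 9  [A = 2·M−B = 2·(27/2, 7)−(18, 11)]
2. A_y = 3  [A = 2·M−B = 2·(27/2, 7)−(18, 11)]
   so A = (9, 3)
3. C_x = 17  [C = 2·N−B = 2·(35/2, 17/2)−(18, 11)]
4. C_y = 6  [C = 2·N−B = 2·(35/2, 17/2)−(18, 11)]
   so C = (17, 6)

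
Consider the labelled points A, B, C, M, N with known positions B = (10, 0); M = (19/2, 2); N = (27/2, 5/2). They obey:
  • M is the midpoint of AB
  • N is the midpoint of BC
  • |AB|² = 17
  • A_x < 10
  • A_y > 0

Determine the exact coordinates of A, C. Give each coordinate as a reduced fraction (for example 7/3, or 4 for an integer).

A = (9, 4)
C = (17, 5)

1. A_x = 9  [A = 2·M−B = 2·(19/2, 2)−(10, 0)]
2. A_y = 4  [A = 2·M−B = 2·(19/2, 2)−(10, 0)]
   so A = (9, 4)
3. C_x = 17  [C = 2·N−B = 2·(27/2, 5/2)−(10, 0)]
4. C_y = 5  [C = 2·N−B = 2·(27/2, 5/2)−(10, 0)]
   so C = (17, 5)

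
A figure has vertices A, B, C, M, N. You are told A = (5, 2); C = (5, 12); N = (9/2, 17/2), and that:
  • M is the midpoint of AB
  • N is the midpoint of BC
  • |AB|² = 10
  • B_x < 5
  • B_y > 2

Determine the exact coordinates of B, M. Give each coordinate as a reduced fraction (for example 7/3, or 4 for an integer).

B = (4, 5)
M = (9/2, 7/2)

1. B_x = 4  [B = 2·N−C = 2·(9/2, 17/2)−(5, 12)]
2. B_y = 5  [B = 2·N−C = 2·(9/2, 17/2)−(5, 12)]
   so B = (4, 5)
3. M_x = 9/2  [2·M = A+B = (5, 2)+(4, 5)]
4. M_y = 7/2  [2·M = A+B = (5, 2)+(4, 5)]
   so M = (9/2, 7/2)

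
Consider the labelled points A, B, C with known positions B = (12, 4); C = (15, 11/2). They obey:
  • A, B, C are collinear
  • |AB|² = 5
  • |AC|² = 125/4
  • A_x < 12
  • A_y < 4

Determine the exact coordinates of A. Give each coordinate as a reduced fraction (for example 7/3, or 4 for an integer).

A = (10, 3)

1. A_x = 10  [[A, B, C are collinear ⇒ -3/2x+3y+6=0] ∩ [|A−(12, 4)|²=5]]
2. A_y = 3  [[A, B, C are collinear ⇒ -3/2x+3y+6=0] ∩ [|A−(12, 4)|²=5]]
   so A = (10, 3)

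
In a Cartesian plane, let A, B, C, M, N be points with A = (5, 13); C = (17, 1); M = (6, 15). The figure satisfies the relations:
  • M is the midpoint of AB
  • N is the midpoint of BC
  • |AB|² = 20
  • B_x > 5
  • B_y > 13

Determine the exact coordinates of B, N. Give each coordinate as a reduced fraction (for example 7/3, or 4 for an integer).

B = (7, 17)
N = (12, 9)

1. B_x = 7  [B = 2·M−A = 2·(6, 15)−(5, 13)]
2. B_y = 17  [B = 2·M−A = 2·(6, 15)−(5, 13)]
   so B = (7, 17)
3. N_x = 12  [2·N = B+C = (7, 17)+(17, 1)]
4. N_y = 9  [2·N = B+C = (7, 17)+(17, 1)]
   so N = (12, 9)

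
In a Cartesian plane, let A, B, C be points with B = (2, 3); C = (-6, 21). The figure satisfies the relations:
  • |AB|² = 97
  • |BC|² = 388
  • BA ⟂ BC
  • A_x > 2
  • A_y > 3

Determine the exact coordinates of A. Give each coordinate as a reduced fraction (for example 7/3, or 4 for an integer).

A = (11, 7)

1. A_x = 11  [[BA ⟂ BC ⇒ -8x+18y-38=0] ∩ [|A−(2, 3)|²=97]]
2. A_y = 7  [[BA ⟂ BC ⇒ -8x+18y-38=0] ∩ [|A−(2, 3)|²=97]]
   so A = (11, 7)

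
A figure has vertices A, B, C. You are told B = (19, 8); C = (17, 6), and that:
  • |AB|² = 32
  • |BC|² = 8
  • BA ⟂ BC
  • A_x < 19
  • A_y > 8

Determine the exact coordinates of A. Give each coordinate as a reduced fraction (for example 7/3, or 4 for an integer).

1. A_x = 15  [[BA ⟂ BC ⇒ -2x-2y+54=0] ∩ [|A−(19, 8)|²=32]]
2. A_y = 12  [[BA ⟂ BC ⇒ -2x-2y+54=0] ∩ [|A−(19, 8)|²=32]]
   so A = (15, 12)

A = (15, 12)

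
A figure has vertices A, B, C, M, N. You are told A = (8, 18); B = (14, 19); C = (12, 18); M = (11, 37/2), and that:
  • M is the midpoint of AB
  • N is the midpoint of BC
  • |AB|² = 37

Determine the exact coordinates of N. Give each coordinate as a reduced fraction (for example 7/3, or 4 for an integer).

1. N_x = 13  [2·N = B+C = (14, 19)+(12, 18)]
2. N_y = 37/2  [2·N = B+C = (14, 19)+(12, 18)]
   so N = (13, 37/2)

N = (13, 37/2)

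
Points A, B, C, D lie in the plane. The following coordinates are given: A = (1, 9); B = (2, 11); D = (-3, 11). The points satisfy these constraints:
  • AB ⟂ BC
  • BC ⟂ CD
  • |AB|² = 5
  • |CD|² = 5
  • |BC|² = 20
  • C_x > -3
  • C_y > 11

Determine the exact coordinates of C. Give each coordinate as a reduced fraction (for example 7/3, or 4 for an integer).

C = (-2, 13)

1. C_x = -2  [[AB ⟂ BC ⇒ 1x+2y-24=0] ∩ [|C−(-3, 11)|²=5]]
2. C_y = 13  [[AB ⟂ BC ⇒ 1x+2y-24=0] ∩ [|C−(-3, 11)|²=5]]
   so C = (-2, 13)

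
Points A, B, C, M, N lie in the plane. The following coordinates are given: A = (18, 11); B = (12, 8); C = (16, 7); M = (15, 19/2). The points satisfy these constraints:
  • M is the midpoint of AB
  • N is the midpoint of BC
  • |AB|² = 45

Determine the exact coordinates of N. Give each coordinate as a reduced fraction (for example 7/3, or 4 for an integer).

1. N_x = 14  [2·N = B+C = (12, 8)+(16, 7)]
2. N_y = 15/2  [2·N = B+C = (12, 8)+(16, 7)]
   so N = (14, 15/2)

N = (14, 15/2)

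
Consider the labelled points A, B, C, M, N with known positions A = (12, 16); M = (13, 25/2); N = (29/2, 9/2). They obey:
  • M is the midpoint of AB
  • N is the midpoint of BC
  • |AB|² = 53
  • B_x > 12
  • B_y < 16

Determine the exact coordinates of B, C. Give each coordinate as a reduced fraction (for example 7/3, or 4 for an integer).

1. B_x = 14  [B = 2·M−A = 2·(13, 25/2)−(12, 16)]
2. B_y = 9  [B = 2·M−A = 2·(13, 25/2)−(12, 16)]
   so B = (14, 9)
3. C_x = 15  [C = 2·N−B = 2·(29/2, 9/2)−(14, 9)]
4. C_y = 0  [C = 2·N−B = 2·(29/2, 9/2)−(14, 9)]
   so C = (15, 0)

B = (14, 9)
C = (15, 0)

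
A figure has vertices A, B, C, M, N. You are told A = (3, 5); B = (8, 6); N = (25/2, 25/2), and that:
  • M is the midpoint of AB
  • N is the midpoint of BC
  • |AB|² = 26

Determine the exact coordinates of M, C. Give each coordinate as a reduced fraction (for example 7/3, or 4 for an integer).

1. M_x = 11/2  [2·M = A+B = (3, 5)+(8, 6)]
2. M_y = 11/2  [2·M = A+B = (3, 5)+(8, 6)]
   so M = (11/2, 11/2)
3. C_x = 17  [C = 2·N−B = 2·(25/2, 25/2)−(8, 6)]
4. C_y = 19  [C = 2·N−B = 2·(25/2, 25/2)−(8, 6)]
   so C = (17, 19)

M = (11/2, 11/2)
C = (17, 19)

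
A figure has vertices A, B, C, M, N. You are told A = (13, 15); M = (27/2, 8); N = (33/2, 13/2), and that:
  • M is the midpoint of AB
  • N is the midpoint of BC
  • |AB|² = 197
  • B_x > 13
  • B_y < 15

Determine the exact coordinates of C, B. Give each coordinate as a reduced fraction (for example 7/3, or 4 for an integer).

1. B_x = 14  [B = 2·M−A = 2·(27/2, 8)−(13, 15)]
2. B_y = 1  [B = 2·M−A = 2·(27/2, 8)−(13, 15)]
   so B = (14, 1)
3. C_x = 19  [C = 2·N−B = 2·(33/2, 13/2)−(14, 1)]
4. C_y = 12  [C = 2·N−B = 2·(33/2, 13/2)−(14, 1)]
   so C = (19, 12)

C = (19, 12)
B = (14, 1)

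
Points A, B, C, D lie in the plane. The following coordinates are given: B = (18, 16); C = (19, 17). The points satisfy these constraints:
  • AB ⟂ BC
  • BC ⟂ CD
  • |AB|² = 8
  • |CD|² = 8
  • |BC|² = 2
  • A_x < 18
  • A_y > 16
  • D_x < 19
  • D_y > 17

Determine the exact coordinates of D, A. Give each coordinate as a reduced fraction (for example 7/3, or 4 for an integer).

1. D_x = 17  [[BC ⟂ CD ⇒ 1x+1y-36=0] ∩ [|D−(19, 17)|²=8]]
2. D_y = 19  [[BC ⟂ CD ⇒ 1x+1y-36=0] ∩ [|D−(19, 17)|²=8]]
   so D = (17, 19)
3. A_x = 16  [[AB ⟂ BC ⇒ -1x-1y+34=0] ∩ [|A−(18, 16)|²=8]]
4. A_y = 18  [[AB ⟂ BC ⇒ -1x-1y+34=0] ∩ [|A−(18, 16)|²=8]]
   so A = (16, 18)

D = (17, 19)
A = (16, 18)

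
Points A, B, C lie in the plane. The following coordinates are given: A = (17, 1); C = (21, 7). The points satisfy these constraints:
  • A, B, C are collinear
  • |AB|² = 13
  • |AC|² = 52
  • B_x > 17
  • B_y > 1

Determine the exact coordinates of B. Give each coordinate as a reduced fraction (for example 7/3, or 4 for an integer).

1. B_x = 19  [[A, B, C are collinear ⇒ 6x-4y-98=0] ∩ [|B−(17, 1)|²=13]]
2. B_y = 4  [[A, B, C are collinear ⇒ 6x-4y-98=0] ∩ [|B−(17, 1)|²=13]]
   so B = (19, 4)

B = (19, 4)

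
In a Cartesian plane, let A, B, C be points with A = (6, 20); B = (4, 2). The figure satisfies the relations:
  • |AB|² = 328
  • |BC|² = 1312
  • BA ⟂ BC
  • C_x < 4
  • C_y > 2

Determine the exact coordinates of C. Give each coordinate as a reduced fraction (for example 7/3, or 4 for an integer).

C = (-32, 6)

1. C_x = -32  [[BA ⟂ BC ⇒ 2x+18y-44=0] ∩ [|C−(4, 2)|²=1312]]
2. C_y = 6  [[BA ⟂ BC ⇒ 2x+18y-44=0] ∩ [|C−(4, 2)|²=1312]]
   so C = (-32, 6)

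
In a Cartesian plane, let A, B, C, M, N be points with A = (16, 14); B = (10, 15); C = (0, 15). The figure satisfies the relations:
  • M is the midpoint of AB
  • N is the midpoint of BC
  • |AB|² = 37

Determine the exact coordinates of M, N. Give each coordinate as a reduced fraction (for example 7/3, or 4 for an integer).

1. M_x = 13  [2·M = A+B = (16, 14)+(10, 15)]
2. M_y = 29/2  [2·M = A+B = (16, 14)+(10, 15)]
   so M = (13, 29/2)
3. N_x = 5  [2·N = B+C = (10, 15)+(0, 15)]
4. N_y = 15  [2·N = B+C = (10, 15)+(0, 15)]
   so N = (5, 15)

M = (13, 29/2)
N = (5, 15)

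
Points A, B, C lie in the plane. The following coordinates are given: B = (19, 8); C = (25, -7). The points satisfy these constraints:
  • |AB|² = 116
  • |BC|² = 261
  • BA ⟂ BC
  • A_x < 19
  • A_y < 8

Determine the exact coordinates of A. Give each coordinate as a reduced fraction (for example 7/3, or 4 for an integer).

A = (9, 4)

1. A_x = 9  [[BA ⟂ BC ⇒ 6x-15y+6=0] ∩ [|A−(19, 8)|²=116]]
2. A_y = 4  [[BA ⟂ BC ⇒ 6x-15y+6=0] ∩ [|A−(19, 8)|²=116]]
   so A = (9, 4)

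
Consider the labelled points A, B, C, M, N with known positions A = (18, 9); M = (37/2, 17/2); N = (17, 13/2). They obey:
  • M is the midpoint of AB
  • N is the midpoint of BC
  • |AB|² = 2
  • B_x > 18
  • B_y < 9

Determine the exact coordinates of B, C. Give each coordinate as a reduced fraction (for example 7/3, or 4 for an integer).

1. B_x = 19  [B = 2·M−A = 2·(37/2, 17/2)−(18, 9)]
2. B_y = 8  [B = 2·M−A = 2·(37/2, 17/2)−(18, 9)]
   so B = (19, 8)
3. C_x = 15  [C = 2·N−B = 2·(17, 13/2)−(19, 8)]
4. C_y = 5  [C = 2·N−B = 2·(17, 13/2)−(19, 8)]
   so C = (15, 5)

B = (19, 8)
C = (15, 5)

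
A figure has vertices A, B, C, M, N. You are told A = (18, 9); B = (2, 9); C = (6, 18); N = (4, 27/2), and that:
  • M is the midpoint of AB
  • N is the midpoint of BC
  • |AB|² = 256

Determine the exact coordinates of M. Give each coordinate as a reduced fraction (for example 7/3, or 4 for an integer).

M = (10, 9)

1. M_x = 10  [2·M = A+B = (18, 9)+(2, 9)]
2. M_y = 9  [2·M = A+B = (18, 9)+(2, 9)]
   so M = (10, 9)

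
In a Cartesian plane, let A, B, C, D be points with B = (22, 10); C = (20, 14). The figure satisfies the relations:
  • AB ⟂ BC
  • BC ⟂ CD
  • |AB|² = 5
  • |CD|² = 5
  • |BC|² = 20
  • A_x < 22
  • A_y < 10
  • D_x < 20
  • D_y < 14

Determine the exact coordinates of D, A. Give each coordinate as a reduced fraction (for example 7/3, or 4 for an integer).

D = (18, 13)
A = (20, 9)

1. D_x = 18  [[BC ⟂ CD ⇒ -2x+4y-16=0] ∩ [|D−(20, 14)|²=5]]
2. D_y = 13  [[BC ⟂ CD ⇒ -2x+4y-16=0] ∩ [|D−(20, 14)|²=5]]
   so D = (18, 13)
3. A_x = 20  [[AB ⟂ BC ⇒ 2x-4y-4=0] ∩ [|A−(22, 10)|²=5]]
4. A_y = 9  [[AB ⟂ BC ⇒ 2x-4y-4=0] ∩ [|A−(22, 10)|²=5]]
   so A = (20, 9)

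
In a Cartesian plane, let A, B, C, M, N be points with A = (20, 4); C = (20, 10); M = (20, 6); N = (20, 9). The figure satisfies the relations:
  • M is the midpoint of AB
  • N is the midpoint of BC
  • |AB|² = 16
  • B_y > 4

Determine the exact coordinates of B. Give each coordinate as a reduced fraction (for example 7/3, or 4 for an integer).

B = (20, 8)

1. B_x = 20  [B = 2·M−A = 2·(20, 6)−(20, 4)]
2. B_y = 8  [B = 2·M−A = 2·(20, 6)−(20, 4)]
   so B = (20, 8)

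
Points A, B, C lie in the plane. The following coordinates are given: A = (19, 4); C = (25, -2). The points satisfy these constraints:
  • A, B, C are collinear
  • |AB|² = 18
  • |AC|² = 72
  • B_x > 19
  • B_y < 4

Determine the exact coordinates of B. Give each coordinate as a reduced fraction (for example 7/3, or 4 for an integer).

B = (22, 1)

1. B_x = 22  [[A, B, C are collinear ⇒ -6x-6y+138=0] ∩ [|B−(19, 4)|²=18]]
2. B_y = 1  [[A, B, C are collinear ⇒ -6x-6y+138=0] ∩ [|B−(19, 4)|²=18]]
   so B = (22, 1)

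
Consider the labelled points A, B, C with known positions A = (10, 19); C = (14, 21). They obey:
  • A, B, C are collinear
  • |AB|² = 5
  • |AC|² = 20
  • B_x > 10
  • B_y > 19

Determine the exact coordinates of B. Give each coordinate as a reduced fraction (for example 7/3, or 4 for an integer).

1. B_x = 12  [[A, B, C are collinear ⇒ 2x-4y+56=0] ∩ [|B−(10, 19)|²=5]]
2. B_y = 20  [[A, B, C are collinear ⇒ 2x-4y+56=0] ∩ [|B−(10, 19)|²=5]]
   so B = (12, 20)

B = (12, 20)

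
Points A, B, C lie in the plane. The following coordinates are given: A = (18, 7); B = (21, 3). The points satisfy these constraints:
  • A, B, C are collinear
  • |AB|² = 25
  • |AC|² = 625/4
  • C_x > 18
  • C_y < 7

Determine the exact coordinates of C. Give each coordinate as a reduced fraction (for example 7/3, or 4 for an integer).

1. C_x = 51/2  [[A, B, C are collinear ⇒ 4x+3y-93=0] ∩ [|C−(18, 7)|²=625/4]]
2. C_y = -3  [[A, B, C are collinear ⇒ 4x+3y-93=0] ∩ [|C−(18, 7)|²=625/4]]
   so C = (51/2, -3)

C = (51/2, -3)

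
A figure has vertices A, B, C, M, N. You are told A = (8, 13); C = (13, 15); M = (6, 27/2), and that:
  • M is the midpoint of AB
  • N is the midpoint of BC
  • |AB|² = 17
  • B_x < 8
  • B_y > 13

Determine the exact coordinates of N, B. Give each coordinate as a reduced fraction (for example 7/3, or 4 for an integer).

1. B_x = 4  [B = 2·M−A = 2·(6, 27/2)−(8, 13)]
2. B_y = 14  [B = 2·M−A = 2·(6, 27/2)−(8, 13)]
   so B = (4, 14)
3. N_x = 17/2  [2·N = B+C = (4, 14)+(13, 15)]
4. N_y = 29/2  [2·N = B+C = (4, 14)+(13, 15)]
   so N = (17/2, 29/2)

N = (17/2, 29/2)
B = (4, 14)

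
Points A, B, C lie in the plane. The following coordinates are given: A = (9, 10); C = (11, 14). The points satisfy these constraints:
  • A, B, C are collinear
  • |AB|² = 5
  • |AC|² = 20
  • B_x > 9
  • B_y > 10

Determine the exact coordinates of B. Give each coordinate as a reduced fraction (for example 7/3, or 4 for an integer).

B = (10, 12)

1. B_x = 10  [[A, B, C are collinear ⇒ 4x-2y-16=0] ∩ [|B−(9, 10)|²=5]]
2. B_y = 12  [[A, B, C are collinear ⇒ 4x-2y-16=0] ∩ [|B−(9, 10)|²=5]]
   so B = (10, 12)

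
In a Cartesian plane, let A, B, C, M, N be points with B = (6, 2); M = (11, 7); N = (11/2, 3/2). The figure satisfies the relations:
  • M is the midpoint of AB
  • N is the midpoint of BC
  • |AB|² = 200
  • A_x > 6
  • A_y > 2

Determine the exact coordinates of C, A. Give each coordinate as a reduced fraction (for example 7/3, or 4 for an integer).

C = (5, 1)
A = (16, 12)

1. A_x = 16  [A = 2·M−B = 2·(11, 7)−(6, 2)]
2. A_y = 12  [A = 2·M−B = 2·(11, 7)−(6, 2)]
   so A = (16, 12)
3. C_x = 5  [C = 2·N−B = 2·(11/2, 3/2)−(6, 2)]
4. C_y = 1  [C = 2·N−B = 2·(11/2, 3/2)−(6, 2)]
   so C = (5, 1)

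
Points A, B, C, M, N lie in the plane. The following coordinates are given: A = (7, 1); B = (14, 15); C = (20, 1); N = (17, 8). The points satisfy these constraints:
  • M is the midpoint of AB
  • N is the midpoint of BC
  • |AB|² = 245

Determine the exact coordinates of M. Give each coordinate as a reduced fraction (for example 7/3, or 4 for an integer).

1. M_x = 21/2  [2·M = A+B = (7, 1)+(14, 15)]
2. M_y = 8  [2·M = A+B = (7, 1)+(14, 15)]
   so M = (21/2, 8)

M = (21/2, 8)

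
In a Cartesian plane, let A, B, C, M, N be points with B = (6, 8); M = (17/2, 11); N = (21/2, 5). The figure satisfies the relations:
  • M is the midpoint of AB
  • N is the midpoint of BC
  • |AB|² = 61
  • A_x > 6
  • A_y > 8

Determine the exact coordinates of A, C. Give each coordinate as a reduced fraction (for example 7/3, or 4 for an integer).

1. A_x = 11  [A = 2·M−B = 2·(17/2, 11)−(6, 8)]
2. A_y = 14  [A = 2·M−B = 2·(17/2, 11)−(6, 8)]
   so A = (11, 14)
3. C_x = 15  [C = 2·N−B = 2·(21/2, 5)−(6, 8)]
4. C_y = 2  [C = 2·N−B = 2·(21/2, 5)−(6, 8)]
   so C = (15, 2)

A = (11, 14)
C = (15, 2)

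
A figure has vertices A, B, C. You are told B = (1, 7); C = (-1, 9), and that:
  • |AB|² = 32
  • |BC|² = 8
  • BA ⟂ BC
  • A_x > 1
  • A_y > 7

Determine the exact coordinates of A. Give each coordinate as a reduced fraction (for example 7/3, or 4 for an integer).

A = (5, 11)

1. A_x = 5  [[BA ⟂ BC ⇒ -2x+2y-12=0] ∩ [|A−(1, 7)|²=32]]
2. A_y = 11  [[BA ⟂ BC ⇒ -2x+2y-12=0] ∩ [|A−(1, 7)|²=32]]
   so A = (5, 11)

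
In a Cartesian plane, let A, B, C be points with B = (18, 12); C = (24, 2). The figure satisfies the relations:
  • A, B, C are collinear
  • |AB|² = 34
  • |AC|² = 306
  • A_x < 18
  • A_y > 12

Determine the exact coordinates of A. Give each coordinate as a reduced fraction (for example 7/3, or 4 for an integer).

A = (15, 17)

1. A_x = 15  [[A, B, C are collinear ⇒ 10x+6y-252=0] ∩ [|A−(18, 12)|²=34]]
2. A_y = 17  [[A, B, C are collinear ⇒ 10x+6y-252=0] ∩ [|A−(18, 12)|²=34]]
   so A = (15, 17)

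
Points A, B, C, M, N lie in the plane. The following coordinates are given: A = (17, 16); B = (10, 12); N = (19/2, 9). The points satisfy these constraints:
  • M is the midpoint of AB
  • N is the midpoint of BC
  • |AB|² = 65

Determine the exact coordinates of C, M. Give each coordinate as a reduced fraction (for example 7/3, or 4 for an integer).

C = (9, 6)
M = (27/2, 14)

1. M_x = 27/2  [2·M = A+B = (17, 16)+(10, 12)]
2. M_y = 14  [2·M = A+B = (17, 16)+(10, 12)]
   so M = (27/2, 14)
3. C_x = 9  [C = 2·N−B = 2·(19/2, 9)−(10, 12)]
4. C_y = 6  [C = 2·N−B = 2·(19/2, 9)−(10, 12)]
   so C = (9, 6)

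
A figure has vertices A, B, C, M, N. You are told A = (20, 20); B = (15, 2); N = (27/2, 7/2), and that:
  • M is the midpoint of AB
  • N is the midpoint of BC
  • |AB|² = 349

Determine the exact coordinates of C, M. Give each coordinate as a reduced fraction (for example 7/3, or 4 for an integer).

C = (12, 5)
M = (35/2, 11)

1. M_x = 35/2  [2·M = A+B = (20, 20)+(15, 2)]
2. M_y = 11  [2·M = A+B = (20, 20)+(15, 2)]
   so M = (35/2, 11)
3. C_x = 12  [C = 2·N−B = 2·(27/2, 7/2)−(15, 2)]
4. C_y = 5  [C = 2·N−B = 2·(27/2, 7/2)−(15, 2)]
   so C = (12, 5)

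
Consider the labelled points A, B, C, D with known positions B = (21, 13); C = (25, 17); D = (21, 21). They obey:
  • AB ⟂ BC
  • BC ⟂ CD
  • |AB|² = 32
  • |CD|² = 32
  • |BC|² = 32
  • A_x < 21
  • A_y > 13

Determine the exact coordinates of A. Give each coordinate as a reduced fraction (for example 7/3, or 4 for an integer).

1. A_x = 17  [[AB ⟂ BC ⇒ -4x-4y+136=0] ∩ [|A−(21, 13)|²=32]]
2. A_y = 17  [[AB ⟂ BC ⇒ -4x-4y+136=0] ∩ [|A−(21, 13)|²=32]]
   so A = (17, 17)

A = (17, 17)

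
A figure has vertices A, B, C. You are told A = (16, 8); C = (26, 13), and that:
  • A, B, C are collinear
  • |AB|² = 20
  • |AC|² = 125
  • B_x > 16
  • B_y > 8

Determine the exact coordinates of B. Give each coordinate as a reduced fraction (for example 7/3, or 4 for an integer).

1. B_x = 20  [[A, B, C are collinear ⇒ 5x-10y=0] ∩ [|B−(16, 8)|²=20]]
2. B_y = 10  [[A, B, C are collinear ⇒ 5x-10y=0] ∩ [|B−(16, 8)|²=20]]
   so B = (20, 10)

B = (20, 10)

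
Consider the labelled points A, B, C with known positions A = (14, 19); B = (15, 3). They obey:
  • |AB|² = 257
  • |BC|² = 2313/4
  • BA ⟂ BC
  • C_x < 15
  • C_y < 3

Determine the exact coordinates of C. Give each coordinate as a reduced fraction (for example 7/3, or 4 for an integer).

C = (-9, 3/2)

1. C_x = -9  [[BA ⟂ BC ⇒ -1x+16y-33=0] ∩ [|C−(15, 3)|²=2313/4]]
2. C_y = 3/2  [[BA ⟂ BC ⇒ -1x+16y-33=0] ∩ [|C−(15, 3)|²=2313/4]]
   so C = (-9, 3/2)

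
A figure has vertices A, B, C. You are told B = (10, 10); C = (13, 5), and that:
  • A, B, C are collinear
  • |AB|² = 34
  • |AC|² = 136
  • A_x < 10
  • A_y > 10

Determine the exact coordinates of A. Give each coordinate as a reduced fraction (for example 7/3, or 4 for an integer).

1. A_x = 7  [[A, B, C are collinear ⇒ 5x+3y-80=0] ∩ [|A−(10, 10)|²=34]]
2. A_y = 15  [[A, B, C are collinear ⇒ 5x+3y-80=0] ∩ [|A−(10, 10)|²=34]]
   so A = (7, 15)

A = (7, 15)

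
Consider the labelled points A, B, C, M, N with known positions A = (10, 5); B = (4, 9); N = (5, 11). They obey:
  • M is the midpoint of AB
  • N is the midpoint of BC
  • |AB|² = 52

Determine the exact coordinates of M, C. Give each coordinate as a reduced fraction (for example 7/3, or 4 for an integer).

M = (7, 7)
C = (6, 13)

1. M_x = 7  [2·M = A+B = (10, 5)+(4, 9)]
2. M_y = 7  [2·M = A+B = (10, 5)+(4, 9)]
   so M = (7, 7)
3. C_x = 6  [C = 2·N−B = 2·(5, 11)−(4, 9)]
4. C_y = 13  [C = 2·N−B = 2·(5, 11)−(4, 9)]
   so C = (6, 13)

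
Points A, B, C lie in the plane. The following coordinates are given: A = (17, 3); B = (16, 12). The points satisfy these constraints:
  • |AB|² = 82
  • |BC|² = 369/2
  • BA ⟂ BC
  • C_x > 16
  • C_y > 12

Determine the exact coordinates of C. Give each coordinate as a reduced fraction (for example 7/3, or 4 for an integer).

1. C_x = 59/2  [[BA ⟂ BC ⇒ 1x-9y+92=0] ∩ [|C−(16, 12)|²=369/2]]
2. C_y = 27/2  [[BA ⟂ BC ⇒ 1x-9y+92=0] ∩ [|C−(16, 12)|²=369/2]]
   so C = (59/2, 27/2)

C = (59/2, 27/2)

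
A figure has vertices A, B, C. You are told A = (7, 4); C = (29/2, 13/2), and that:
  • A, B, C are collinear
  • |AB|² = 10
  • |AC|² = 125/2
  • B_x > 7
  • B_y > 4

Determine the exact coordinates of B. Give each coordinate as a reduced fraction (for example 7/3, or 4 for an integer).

B = (10, 5)

1. B_x = 10  [[A, B, C are collinear ⇒ 5/2x-15/2y+25/2=0] ∩ [|B−(7, 4)|²=10]]
2. B_y = 5  [[A, B, C are collinear ⇒ 5/2x-15/2y+25/2=0] ∩ [|B−(7, 4)|²=10]]
   so B = (10, 5)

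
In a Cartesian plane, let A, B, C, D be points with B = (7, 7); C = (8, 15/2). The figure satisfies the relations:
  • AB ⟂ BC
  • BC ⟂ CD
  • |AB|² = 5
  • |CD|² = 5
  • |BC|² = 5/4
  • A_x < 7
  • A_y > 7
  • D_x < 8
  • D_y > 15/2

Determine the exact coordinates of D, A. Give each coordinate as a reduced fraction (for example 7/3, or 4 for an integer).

D = (7, 19/2)
A = (6, 9)

1. D_x = 7  [[BC ⟂ CD ⇒ 1x+1/2y-47/4=0] ∩ [|D−(8, 15/2)|²=5]]
2. D_y = 19/2  [[BC ⟂ CD ⇒ 1x+1/2y-47/4=0] ∩ [|D−(8, 15/2)|²=5]]
   so D = (7, 19/2)
3. A_x = 6  [[AB ⟂ BC ⇒ -1x-1/2y+21/2=0] ∩ [|A−(7, 7)|²=5]]
4. A_y = 9  [[AB ⟂ BC ⇒ -1x-1/2y+21/2=0] ∩ [|A−(7, 7)|²=5]]
   so A = (6, 9)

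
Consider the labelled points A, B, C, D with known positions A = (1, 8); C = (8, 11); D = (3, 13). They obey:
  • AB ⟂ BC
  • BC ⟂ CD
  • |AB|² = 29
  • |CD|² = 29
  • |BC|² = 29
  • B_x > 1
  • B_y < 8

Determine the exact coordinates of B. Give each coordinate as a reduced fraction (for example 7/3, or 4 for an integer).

B = (6, 6)

1. B_x = 6  [[BC ⟂ CD ⇒ 5x-2y-18=0] ∩ [|B−(1, 8)|²=29]]
2. B_y = 6  [[BC ⟂ CD ⇒ 5x-2y-18=0] ∩ [|B−(1, 8)|²=29]]
   so B = (6, 6)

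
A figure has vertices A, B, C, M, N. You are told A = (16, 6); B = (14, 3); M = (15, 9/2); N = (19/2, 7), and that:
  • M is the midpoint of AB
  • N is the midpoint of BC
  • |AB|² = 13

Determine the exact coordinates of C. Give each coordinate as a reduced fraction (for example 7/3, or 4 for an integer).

1. C_x = 5  [C = 2·N−B = 2·(19/2, 7)−(14, 3)]
2. C_y = 11  [C = 2·N−B = 2·(19/2, 7)−(14, 3)]
   so C = (5, 11)

C = (5, 11)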